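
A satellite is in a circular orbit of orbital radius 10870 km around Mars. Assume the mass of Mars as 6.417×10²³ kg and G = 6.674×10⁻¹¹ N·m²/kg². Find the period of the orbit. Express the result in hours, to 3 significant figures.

T ≈ 9.56 hours

μ = GM = 6.674×10⁻¹¹ × 6.417×10²³ = 4.283×10¹³ m³/s².
r = 10870 km = 1.087×10⁷ m.
Kepler's third law: T = 2π√(r³/μ) = 2π√((1.087×10⁷)³ / 4.283×10¹³).
r³/μ = 2.999×10⁷ s², so T = 2π × 5.476×10³ = 3.441×10⁴ s.
Converting: 3.441×10⁴ s ÷ 3600 = 9.558 hours.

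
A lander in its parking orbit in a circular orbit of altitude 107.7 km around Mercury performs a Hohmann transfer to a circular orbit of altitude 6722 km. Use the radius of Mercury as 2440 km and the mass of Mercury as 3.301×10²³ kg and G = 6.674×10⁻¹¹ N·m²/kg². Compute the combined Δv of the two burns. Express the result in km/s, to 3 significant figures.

Δv_total ≈ 1.27 km/s

μ = GM = 6.674×10⁻¹¹ × 3.301×10²³ = 2.203×10¹³ m³/s².
r₁ = 2440 + 107.7 = 2547.7 km = 2.5477×10⁶ m.
r₂ = 2440 + 6722 = 9162.0 km = 9.1620×10⁶ m.
Transfer ellipse a_t = (r₁ + r₂)/2 = 5.855×10⁶ m.
At r₁: circular v_c1 = √(μ/r₁) = 2941 m/s; transfer-periherm v_p = √[μ(2/r₁ − 1/a_t)] = 3679 m/s.
Δv₁ = v_p − v_c1 = 737.9 m/s.
At r₂: circular v_c2 = √(μ/r₂) = 1551 m/s; transfer-apoherm v_a = √[μ(2/r₂ − 1/a_t)] = 1023 m/s.
Δv₂ = v_c2 − v_a = 527.8 m/s.
Total Δv = Δv₁ + Δv₂ = 1266 m/s = 1.266 km/s.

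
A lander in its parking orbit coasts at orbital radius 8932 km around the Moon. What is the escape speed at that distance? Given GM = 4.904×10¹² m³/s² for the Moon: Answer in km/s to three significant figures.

v_esc ≈ 1.05 km/s

r = 8932 km = 8.932×10⁶ m.
Escape speed v_esc = √(2μ/r) = √(2 × 4.904×10¹² / 8.932×10⁶) = √(1.098×10⁶) = 1048 m/s.
= 1.048 km/s.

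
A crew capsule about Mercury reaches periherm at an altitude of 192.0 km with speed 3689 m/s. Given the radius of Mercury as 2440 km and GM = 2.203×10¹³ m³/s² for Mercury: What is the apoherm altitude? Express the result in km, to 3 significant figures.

r_p = 2440 + 192.0 = 2632.0 km = 2.632×10⁶ m.
Specific energy ε = v²/2 − μ/r = -1.566×10⁶ J/kg, so a = −μ/(2ε) = 7.035×10⁶ m.
The apsides satisfy r_p + r_a = 2a, so the apoherm radius is 2a − r_p = 1.144×10⁷ m = 11438 km.
Apoherm altitude = 11438 − 2440 = 8998.4 km.

apoherm altitude ≈ 9000 km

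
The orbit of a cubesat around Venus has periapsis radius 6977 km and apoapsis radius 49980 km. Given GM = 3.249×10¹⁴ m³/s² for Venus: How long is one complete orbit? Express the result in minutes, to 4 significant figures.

T ≈ 882.9 minutes

Semi-major axis a = (r_p + r_a)/2 = (6977.0 + 49980)/2 = 28478 km = 2.848×10⁷ m.
By Kepler's third law T = 2π√(a³/μ) = 2π × 8.431×10³ = 5.298×10⁴ s.
= 882.9 minutes.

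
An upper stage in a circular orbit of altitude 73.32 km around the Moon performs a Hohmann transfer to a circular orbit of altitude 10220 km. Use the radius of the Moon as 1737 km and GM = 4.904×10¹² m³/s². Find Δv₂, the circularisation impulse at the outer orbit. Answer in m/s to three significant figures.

r₁ = 1737 + 73.32 = 1810.3 km = 1.8103×10⁶ m.
r₂ = 1737 + 10220 = 11957 km = 1.1957×10⁷ m.
Transfer ellipse a_t = (r₁ + r₂)/2 = 6.884×10⁶ m.
At r₁: circular v_c1 = √(μ/r₁) = 1646 m/s; transfer-perilune v_p = √[μ(2/r₁ − 1/a_t)] = 2169 m/s.
At r₂: circular v_c2 = √(μ/r₂) = 640.4 m/s; transfer-apolune v_a = √[μ(2/r₂ − 1/a_t)] = 328.4 m/s.
Δv₂ = v_c2 − v_a = 312.0 m/s.

Δv ≈ 312 m/s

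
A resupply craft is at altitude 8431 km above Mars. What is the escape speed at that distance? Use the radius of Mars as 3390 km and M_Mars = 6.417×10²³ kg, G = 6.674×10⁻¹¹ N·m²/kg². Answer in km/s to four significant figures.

v_esc ≈ 2.692 km/s

μ = GM = 6.674×10⁻¹¹ × 6.417×10²³ = 4.283×10¹³ m³/s².
r = 3390 + 8431 = 11821 km = 1.1821×10⁷ m.
Escape speed v_esc = √(2μ/r) = √(2 × 4.283×10¹³ / 1.182×10⁷) = √(7.246×10⁶) = 2692 m/s.
= 2.692 km/s.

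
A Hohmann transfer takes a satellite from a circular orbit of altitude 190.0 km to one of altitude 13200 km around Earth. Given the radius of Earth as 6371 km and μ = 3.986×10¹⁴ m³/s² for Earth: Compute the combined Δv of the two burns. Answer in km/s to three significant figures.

r₁ = 6371 + 190.0 = 6561.0 km = 6.5610×10⁶ m.
r₂ = 6371 + 13200 = 19571 km = 1.9571×10⁷ m.
Transfer ellipse a_t = (r₁ + r₂)/2 = 1.307×10⁷ m.
At r₁: circular v_c1 = √(μ/r₁) = 7794 m/s; transfer-perigee v_p = √[μ(2/r₁ − 1/a_t)] = 9539 m/s.
Δv₁ = v_p − v_c1 = 1745 m/s.
At r₂: circular v_c2 = √(μ/r₂) = 4513 m/s; transfer-apogee v_a = √[μ(2/r₂ − 1/a_t)] = 3198 m/s.
Δv₂ = v_c2 − v_a = 1315 m/s.
Total Δv = Δv₁ + Δv₂ = 3060 m/s = 3.060 km/s.

Δv_total ≈ 3.06 km/s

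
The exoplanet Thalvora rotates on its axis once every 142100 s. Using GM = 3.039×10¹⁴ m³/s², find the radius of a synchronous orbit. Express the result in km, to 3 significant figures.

r_sync ≈ 53800 km

A synchronous orbit has period T, so by Kepler's third law a = (μT²/4π²)^(1/3).
μT²/4π² = 3.039×10¹⁴ × (1.421×10⁵)² / 39.48 = 1.554×10²³ m³.
a = 5.377×10⁷ m = 53767 km.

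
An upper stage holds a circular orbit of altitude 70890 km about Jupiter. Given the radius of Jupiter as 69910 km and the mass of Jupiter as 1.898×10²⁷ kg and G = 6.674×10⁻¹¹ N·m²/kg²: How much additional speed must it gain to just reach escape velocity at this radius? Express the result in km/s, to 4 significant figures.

μ = GM = 6.674×10⁻¹¹ × 1.898×10²⁷ = 1.267×10¹⁷ m³/s².
r = 69910 + 70890 = 140800 km = 1.4080×10⁸ m.
Circular speed v_c = √(μ/r) = 29990 m/s.
Escape speed v_esc = √(2μ/r) = √2 × v_c = 42420 m/s.
Δv = v_esc − v_c = 12420 m/s = 12.42 km/s.

Δv ≈ 12.42 km/s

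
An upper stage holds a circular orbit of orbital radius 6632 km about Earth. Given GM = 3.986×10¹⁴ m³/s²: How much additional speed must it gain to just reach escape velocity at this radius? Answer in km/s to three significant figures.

Δv ≈ 3.21 km/s

r = 6632 km = 6.632×10⁶ m.
Circular speed v_c = √(μ/r) = 7753 m/s.
Escape speed v_esc = √(2μ/r) = √2 × v_c = 10960 m/s.
Δv = v_esc − v_c = 3211 m/s = 3.211 km/s.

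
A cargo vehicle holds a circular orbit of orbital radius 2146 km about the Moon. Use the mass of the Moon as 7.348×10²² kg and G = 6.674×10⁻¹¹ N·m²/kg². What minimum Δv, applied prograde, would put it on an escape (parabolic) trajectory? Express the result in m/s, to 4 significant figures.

μ = GM = 6.674×10⁻¹¹ × 7.348×10²² = 4.904×10¹² m³/s².
r = 2146 km = 2.146×10⁶ m.
Circular speed v_c = √(μ/r) = 1512 m/s.
Escape speed v_esc = √(2μ/r) = √2 × v_c = 2138 m/s.
Δv = v_esc − v_c = 626.2 m/s.

Δv ≈ 626.2 m/s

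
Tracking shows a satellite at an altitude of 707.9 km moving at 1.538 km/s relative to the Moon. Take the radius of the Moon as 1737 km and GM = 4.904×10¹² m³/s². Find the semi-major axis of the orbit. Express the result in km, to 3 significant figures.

r = 1737 + 707.9 = 2444.9 km = 2.445×10⁶ m.
Vis-viva rearranged: 1/a = 2/r − v²/μ = 8.180×10⁻⁷ − 4.823×10⁻⁷ = 3.357×10⁻⁷ m⁻¹.
a = 2.979×10⁶ m = 2979.0 km.

a ≈ 2980 km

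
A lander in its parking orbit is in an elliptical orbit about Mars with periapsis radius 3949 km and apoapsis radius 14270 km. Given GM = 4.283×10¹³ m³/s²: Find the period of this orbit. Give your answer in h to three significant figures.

T ≈ 7.33 h

Semi-major axis a = (r_p + r_a)/2 = (3949.0 + 14270)/2 = 9109.5 km = 9.110×10⁶ m.
By Kepler's third law T = 2π√(a³/μ) = 2π × 4.201×10³ = 2.640×10⁴ s.
= 7.332 h.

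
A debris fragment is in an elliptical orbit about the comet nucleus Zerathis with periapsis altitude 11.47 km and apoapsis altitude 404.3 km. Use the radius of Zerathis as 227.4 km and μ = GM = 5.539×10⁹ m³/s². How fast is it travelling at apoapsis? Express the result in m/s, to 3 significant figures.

r_p = 227.4 + 11.47 = 238.87 km = 2.3887×10⁵ m.
r_a = 227.4 + 404.3 = 631.70 km = 6.3170×10⁵ m.
Semi-major axis a = (r_p + r_a)/2 = 435.29 km = 4.353×10⁵ m.
Vis-viva: v² = μ(2/r − 1/a) = 5.539×10⁹ × (3.166×10⁻⁶ − 2.297×10⁻⁶) = 4.812×10³ m²/s².
v = 69.37 m/s.

v ≈ 69.4 m/s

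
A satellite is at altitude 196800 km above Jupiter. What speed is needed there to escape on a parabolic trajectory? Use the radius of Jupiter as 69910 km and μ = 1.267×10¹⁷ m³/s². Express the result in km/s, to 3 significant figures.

r = 69910 + 196800 = 266710 km = 2.6671×10⁸ m.
Escape speed v_esc = √(2μ/r) = √(2 × 1.267×10¹⁷ / 2.667×10⁸) = √(9.501×10⁸) = 30820 m/s.
= 30.82 km/s.

v_esc ≈ 30.8 km/s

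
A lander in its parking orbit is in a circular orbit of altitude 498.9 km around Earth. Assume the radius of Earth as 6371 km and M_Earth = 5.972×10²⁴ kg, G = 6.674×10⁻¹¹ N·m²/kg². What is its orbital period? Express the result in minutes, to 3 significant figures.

μ = GM = 6.674×10⁻¹¹ × 5.972×10²⁴ = 3.986×10¹⁴ m³/s².
r = 6371 + 498.9 = 6869.9 km = 6.8699×10⁶ m.
Kepler's third law: T = 2π√(r³/μ) = 2π√((6.870×10⁶)³ / 3.986×10¹⁴).
r³/μ = 8.135×10⁵ s², so T = 2π × 9.019×10² = 5.667×10³ s.
Converting: 5.667×10³ s ÷ 60.00 = 94.45 minutes.

T ≈ 94.4 minutes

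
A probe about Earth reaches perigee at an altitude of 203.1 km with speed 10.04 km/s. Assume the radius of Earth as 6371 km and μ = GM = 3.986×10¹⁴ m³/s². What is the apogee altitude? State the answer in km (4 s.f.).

apogee altitude ≈ 26010 km

r_p = 6371 + 203.1 = 6574.1 km = 6.574×10⁶ m.
Specific energy ε = v²/2 − μ/r = -1.023×10⁷ J/kg, so a = −μ/(2ε) = 1.948×10⁷ m.
The apsides satisfy r_p + r_a = 2a, so the apogee radius is 2a − r_p = 3.239×10⁷ m = 32386 km.
Apogee altitude = 32386 − 6371 = 26015 km.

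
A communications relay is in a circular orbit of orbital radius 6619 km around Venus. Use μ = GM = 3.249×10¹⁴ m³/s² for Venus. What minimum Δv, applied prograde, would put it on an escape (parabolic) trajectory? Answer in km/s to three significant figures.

Δv ≈ 2.90 km/s

r = 6619 km = 6.619×10⁶ m.
Circular speed v_c = √(μ/r) = 7006 m/s.
Escape speed v_esc = √(2μ/r) = √2 × v_c = 9908 m/s.
Δv = v_esc − v_c = 2902 m/s = 2.902 km/s.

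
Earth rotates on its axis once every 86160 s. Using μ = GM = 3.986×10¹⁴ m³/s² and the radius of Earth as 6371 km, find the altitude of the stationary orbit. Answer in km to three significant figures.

A synchronous orbit has period T, so by Kepler's third law a = (μT²/4π²)^(1/3).
μT²/4π² = 3.986×10¹⁴ × (8.616×10⁴)² / 39.48 = 7.495×10²² m³.
a = 4.216×10⁷ m = 42163 km.
Altitude h = a − R = 42163 − 6371 = 35792 km.

h_sync ≈ 35800 km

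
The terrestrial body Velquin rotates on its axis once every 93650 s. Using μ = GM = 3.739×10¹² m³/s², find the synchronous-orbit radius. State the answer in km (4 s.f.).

r_sync ≈ 9400 km

A synchronous orbit has period T, so by Kepler's third law a = (μT²/4π²)^(1/3).
μT²/4π² = 3.739×10¹² × (9.365×10⁴)² / 39.48 = 8.306×10²⁰ m³.
a = 9.400×10⁶ m = 9400.2 km.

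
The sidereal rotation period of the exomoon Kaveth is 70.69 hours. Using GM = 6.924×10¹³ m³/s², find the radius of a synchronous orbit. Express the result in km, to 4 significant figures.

r_sync ≈ 48430 km

T = 70.69 hours = 2.545×10⁵ s.
A synchronous orbit has period T, so by Kepler's third law a = (μT²/4π²)^(1/3).
μT²/4π² = 6.924×10¹³ × (2.545×10⁵)² / 39.48 = 1.136×10²³ m³.
a = 4.843×10⁷ m = 48429 km.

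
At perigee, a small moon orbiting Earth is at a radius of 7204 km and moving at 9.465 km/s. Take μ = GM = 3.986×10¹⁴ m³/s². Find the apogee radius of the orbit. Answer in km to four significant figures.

r_p = 7.204×10⁶ m.
Specific energy ε = v²/2 − μ/r = -1.054×10⁷ J/kg, so a = −μ/(2ε) = 1.891×10⁷ m.
The apsides satisfy r_p + r_a = 2a, so the apogee radius is 2a − r_p = 3.062×10⁷ m = 30624 km.

apogee radius ≈ 30620 km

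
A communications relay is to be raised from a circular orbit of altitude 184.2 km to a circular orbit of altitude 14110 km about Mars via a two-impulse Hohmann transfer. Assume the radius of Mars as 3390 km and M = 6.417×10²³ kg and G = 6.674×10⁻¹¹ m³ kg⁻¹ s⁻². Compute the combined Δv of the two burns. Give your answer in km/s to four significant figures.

Δv_total ≈ 1.653 km/s

μ = GM = 6.674×10⁻¹¹ × 6.417×10²³ = 4.283×10¹³ m³/s².
r₁ = 3390 + 184.2 = 3574.2 km = 3.5742×10⁶ m.
r₂ = 3390 + 14110 = 17500 km = 1.7500×10⁷ m.
Transfer ellipse a_t = (r₁ + r₂)/2 = 1.054×10⁷ m.
At r₁: circular v_c1 = √(μ/r₁) = 3462 m/s; transfer-periapsis v_p = √[μ(2/r₁ − 1/a_t)] = 4461 m/s.
Δv₁ = v_p − v_c1 = 999.4 m/s.
At r₂: circular v_c2 = √(μ/r₂) = 1564 m/s; transfer-apoapsis v_a = √[μ(2/r₂ − 1/a_t)] = 911.1 m/s.
Δv₂ = v_c2 − v_a = 653.3 m/s.
Total Δv = Δv₁ + Δv₂ = 1653 m/s = 1.653 km/s.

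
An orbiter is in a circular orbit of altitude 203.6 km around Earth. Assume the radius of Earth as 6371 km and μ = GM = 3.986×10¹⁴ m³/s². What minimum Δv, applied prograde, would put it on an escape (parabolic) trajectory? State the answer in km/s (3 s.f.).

r = 6371 + 203.6 = 6574.6 km = 6.5746×10⁶ m.
Circular speed v_c = √(μ/r) = 7786 m/s.
Escape speed v_esc = √(2μ/r) = √2 × v_c = 11010 m/s.
Δv = v_esc − v_c = 3225 m/s = 3.225 km/s.

Δv ≈ 3.23 km/s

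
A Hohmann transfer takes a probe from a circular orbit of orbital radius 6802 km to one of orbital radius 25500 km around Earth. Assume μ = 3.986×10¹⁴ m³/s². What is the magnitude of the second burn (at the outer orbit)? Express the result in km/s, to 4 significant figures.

Δv ≈ 1.388 km/s

r₁ = 6802 km = 6.802×10⁶ m.
r₂ = 25500 km = 2.550×10⁷ m.
Transfer ellipse a_t = (r₁ + r₂)/2 = 1.615×10⁷ m.
At r₁: circular v_c1 = √(μ/r₁) = 7655 m/s; transfer-perigee v_p = √[μ(2/r₁ − 1/a_t)] = 9619 m/s.
At r₂: circular v_c2 = √(μ/r₂) = 3954 m/s; transfer-apogee v_a = √[μ(2/r₂ − 1/a_t)] = 2566 m/s.
Δv₂ = v_c2 − v_a = 1388 m/s.
= 1.388 km/s.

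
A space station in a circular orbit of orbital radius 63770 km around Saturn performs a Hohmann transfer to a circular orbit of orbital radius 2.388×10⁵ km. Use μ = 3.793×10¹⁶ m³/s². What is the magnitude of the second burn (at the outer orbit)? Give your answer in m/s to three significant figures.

Δv ≈ 4420 m/s

r₁ = 63770 km = 6.377×10⁷ m.
r₂ = 2.388×10⁵ km = 2.388×10⁸ m.
Transfer ellipse a_t = (r₁ + r₂)/2 = 1.513×10⁸ m.
At r₁: circular v_c1 = √(μ/r₁) = 24390 m/s; transfer-perikrone v_p = √[μ(2/r₁ − 1/a_t)] = 30640 m/s.
At r₂: circular v_c2 = √(μ/r₂) = 12600 m/s; transfer-apokrone v_a = √[μ(2/r₂ − 1/a_t)] = 8182 m/s.
Δv₂ = v_c2 − v_a = 4421 m/s.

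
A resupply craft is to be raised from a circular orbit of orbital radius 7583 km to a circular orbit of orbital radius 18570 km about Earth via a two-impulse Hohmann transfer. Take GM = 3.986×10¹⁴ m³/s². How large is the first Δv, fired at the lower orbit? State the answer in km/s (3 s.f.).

r₁ = 7583 km = 7.583×10⁶ m.
r₂ = 18570 km = 1.857×10⁷ m.
Transfer ellipse a_t = (r₁ + r₂)/2 = 1.308×10⁷ m.
At r₁: circular v_c1 = √(μ/r₁) = 7250 m/s; transfer-perigee v_p = √[μ(2/r₁ − 1/a_t)] = 8640 m/s.
Δv₁ = v_p − v_c1 = 1390 m/s.
= 1.390 km/s.

Δv ≈ 1.39 km/s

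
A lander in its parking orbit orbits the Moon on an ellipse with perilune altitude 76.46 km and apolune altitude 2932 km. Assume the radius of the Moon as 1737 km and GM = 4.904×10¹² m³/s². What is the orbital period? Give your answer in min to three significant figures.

T ≈ 276 min

r_p = 1737 + 76.46 = 1813.5 km = 1.8135×10⁶ m.
r_a = 1737 + 2932 = 4669.0 km = 4.6690×10⁶ m.
Semi-major axis a = (r_p + r_a)/2 = (1813.5 + 4669.0)/2 = 3241.2 km = 3.241×10⁶ m.
By Kepler's third law T = 2π√(a³/μ) = 2π × 2.635×10³ = 1.656×10⁴ s.
= 275.9 min.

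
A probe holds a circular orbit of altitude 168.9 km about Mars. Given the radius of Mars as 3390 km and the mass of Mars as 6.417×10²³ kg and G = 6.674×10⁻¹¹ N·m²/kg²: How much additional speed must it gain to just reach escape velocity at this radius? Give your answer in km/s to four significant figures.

μ = GM = 6.674×10⁻¹¹ × 6.417×10²³ = 4.283×10¹³ m³/s².
r = 3390 + 168.9 = 3558.9 km = 3.5589×10⁶ m.
Circular speed v_c = √(μ/r) = 3469 m/s.
Escape speed v_esc = √(2μ/r) = √2 × v_c = 4906 m/s.
Δv = v_esc − v_c = 1437 m/s = 1.437 km/s.

Δv ≈ 1.437 km/s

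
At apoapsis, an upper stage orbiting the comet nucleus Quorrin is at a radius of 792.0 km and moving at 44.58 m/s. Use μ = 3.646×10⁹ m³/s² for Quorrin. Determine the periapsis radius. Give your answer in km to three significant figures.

r_a = 7.920×10⁵ m.
Specific energy ε = v²/2 − μ/r = -3.610×10³ J/kg, so a = −μ/(2ε) = 5.050×10⁵ m.
The apsides satisfy r_p + r_a = 2a, so the periapsis radius is 2a − r_a = 2.180×10⁵ m = 218.02 km.

periapsis radius ≈ 218 km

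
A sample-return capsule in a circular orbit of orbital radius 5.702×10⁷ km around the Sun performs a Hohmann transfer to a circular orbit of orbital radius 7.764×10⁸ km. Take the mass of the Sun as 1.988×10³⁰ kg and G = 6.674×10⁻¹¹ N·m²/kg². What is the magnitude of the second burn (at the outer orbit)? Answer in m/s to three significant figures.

μ = GM = 6.674×10⁻¹¹ × 1.988×10³⁰ = 1.327×10²⁰ m³/s².
r₁ = 5.702×10⁷ km = 5.702×10¹⁰ m.
r₂ = 7.764×10⁸ km = 7.764×10¹¹ m.
Transfer ellipse a_t = (r₁ + r₂)/2 = 4.167×10¹¹ m.
At r₁: circular v_c1 = √(μ/r₁) = 48240 m/s; transfer-perihelion v_p = √[μ(2/r₁ − 1/a_t)] = 65840 m/s.
At r₂: circular v_c2 = √(μ/r₂) = 13070 m/s; transfer-aphelion v_a = √[μ(2/r₂ − 1/a_t)] = 4836 m/s.
Δv₂ = v_c2 − v_a = 8237 m/s.

Δv ≈ 8240 m/s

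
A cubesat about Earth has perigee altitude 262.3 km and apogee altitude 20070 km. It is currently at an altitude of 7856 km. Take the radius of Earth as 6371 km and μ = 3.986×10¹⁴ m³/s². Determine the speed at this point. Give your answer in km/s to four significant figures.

v ≈ 5.651 km/s

r_p = 6371 + 262.3 = 6633.3 km = 6.6333×10⁶ m.
r_a = 6371 + 20070 = 26441 km = 2.6441×10⁷ m.
r = 6371 + 7856 = 14227 km = 1.423×10⁷ m.
Semi-major axis a = (r_p + r_a)/2 = 16537 km = 1.654×10⁷ m.
Vis-viva: v² = μ(2/r − 1/a) = 3.986×10¹⁴ × (1.406×10⁻⁷ − 6.047×10⁻⁸) = 3.193×10⁷ m²/s².
v = 5651 m/s = 5.651 km/s.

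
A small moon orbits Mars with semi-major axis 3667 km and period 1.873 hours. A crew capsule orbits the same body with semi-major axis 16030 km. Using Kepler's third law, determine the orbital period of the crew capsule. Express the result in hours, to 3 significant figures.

Kepler's third law: T² ∝ a³, so T₂ = T₁ (a₂/a₁)^(3/2).
a₂/a₁ = 4.371, (a₂/a₁)^(3/2) = 9.140.
T₂ = 1.873 × 9.140 = 17.12 hours.

T₂ ≈ 17.1 hours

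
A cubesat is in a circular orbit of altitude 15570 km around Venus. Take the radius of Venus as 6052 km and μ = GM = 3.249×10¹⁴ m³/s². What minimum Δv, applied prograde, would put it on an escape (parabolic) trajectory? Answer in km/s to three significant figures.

Δv ≈ 1.61 km/s

r = 6052 + 15570 = 21622 km = 2.1622×10⁷ m.
Circular speed v_c = √(μ/r) = 3876 m/s.
Escape speed v_esc = √(2μ/r) = √2 × v_c = 5482 m/s.
Δv = v_esc − v_c = 1606 m/s = 1.606 km/s.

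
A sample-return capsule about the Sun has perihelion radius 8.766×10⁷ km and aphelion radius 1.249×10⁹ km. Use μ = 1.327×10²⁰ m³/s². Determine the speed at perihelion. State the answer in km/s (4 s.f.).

v ≈ 53.19 km/s

Semi-major axis a = (r_p + r_a)/2 = 6.6833×10⁸ km = 6.683×10¹¹ m.
Vis-viva: v² = μ(2/r − 1/a) = 1.327×10²⁰ × (2.282×10⁻¹¹ − 1.496×10⁻¹²) = 2.829×10⁹ m²/s².
v = 53190 m/s = 53.19 km/s.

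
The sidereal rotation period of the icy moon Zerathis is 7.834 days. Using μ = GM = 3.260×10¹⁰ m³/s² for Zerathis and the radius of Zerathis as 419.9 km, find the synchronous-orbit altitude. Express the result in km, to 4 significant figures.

T = 7.834 days = 6.769×10⁵ s.
A synchronous orbit has period T, so by Kepler's third law a = (μT²/4π²)^(1/3).
μT²/4π² = 3.260×10¹⁰ × (6.769×10⁵)² / 39.48 = 3.783×10²⁰ m³.
a = 7.232×10⁶ m = 7232.4 km.
Altitude h = a − R = 7232.4 − 419.9 = 6812.5 km.

h_sync ≈ 6813 km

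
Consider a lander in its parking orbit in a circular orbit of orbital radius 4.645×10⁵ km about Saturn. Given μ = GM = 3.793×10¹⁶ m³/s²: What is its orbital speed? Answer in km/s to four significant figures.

r = 4.645×10⁵ km = 4.645×10⁸ m.
For a circular orbit v = √(μ/r) = √(3.793×10¹⁶ / 4.645×10⁸) = √(8.166×10⁷) = 9036 m/s.
That is 9.036 km/s.

v ≈ 9.036 km/s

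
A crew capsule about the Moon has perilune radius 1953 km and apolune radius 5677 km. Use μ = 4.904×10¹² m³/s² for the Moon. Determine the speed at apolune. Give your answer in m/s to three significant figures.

Semi-major axis a = (r_p + r_a)/2 = 3815.0 km = 3.815×10⁶ m.
Vis-viva: v² = μ(2/r − 1/a) = 4.904×10¹² × (3.523×10⁻⁷ − 2.621×10⁻⁷) = 4.422×10⁵ m²/s².
v = 665.0 m/s.

v ≈ 665 m/s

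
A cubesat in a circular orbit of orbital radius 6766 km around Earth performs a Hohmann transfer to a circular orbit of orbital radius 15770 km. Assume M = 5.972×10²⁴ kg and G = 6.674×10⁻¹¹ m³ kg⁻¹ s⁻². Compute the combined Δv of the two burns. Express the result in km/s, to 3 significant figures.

Δv_total ≈ 2.54 km/s

μ = GM = 6.674×10⁻¹¹ × 5.972×10²⁴ = 3.986×10¹⁴ m³/s².
r₁ = 6766 km = 6.766×10⁶ m.
r₂ = 15770 km = 1.577×10⁷ m.
Transfer ellipse a_t = (r₁ + r₂)/2 = 1.127×10⁷ m.
At r₁: circular v_c1 = √(μ/r₁) = 7675 m/s; transfer-perigee v_p = √[μ(2/r₁ − 1/a_t)] = 9080 m/s.
Δv₁ = v_p − v_c1 = 1405 m/s.
At r₂: circular v_c2 = √(μ/r₂) = 5027 m/s; transfer-apogee v_a = √[μ(2/r₂ − 1/a_t)] = 3896 m/s.
Δv₂ = v_c2 − v_a = 1132 m/s.
Total Δv = Δv₁ + Δv₂ = 2536 m/s = 2.536 km/s.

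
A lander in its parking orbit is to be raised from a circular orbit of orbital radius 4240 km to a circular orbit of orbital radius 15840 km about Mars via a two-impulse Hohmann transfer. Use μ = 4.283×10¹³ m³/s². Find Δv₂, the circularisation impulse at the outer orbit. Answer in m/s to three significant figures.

r₁ = 4240 km = 4.240×10⁶ m.
r₂ = 15840 km = 1.584×10⁷ m.
Transfer ellipse a_t = (r₁ + r₂)/2 = 1.004×10⁷ m.
At r₁: circular v_c1 = √(μ/r₁) = 3178 m/s; transfer-periapsis v_p = √[μ(2/r₁ − 1/a_t)] = 3992 m/s.
At r₂: circular v_c2 = √(μ/r₂) = 1644 m/s; transfer-apoapsis v_a = √[μ(2/r₂ − 1/a_t)] = 1069 m/s.
Δv₂ = v_c2 − v_a = 575.8 m/s.

Δv ≈ 576 m/s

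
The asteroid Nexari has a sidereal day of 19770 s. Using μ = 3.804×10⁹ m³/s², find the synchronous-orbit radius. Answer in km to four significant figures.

A synchronous orbit has period T, so by Kepler's third law a = (μT²/4π²)^(1/3).
μT²/4π² = 3.804×10⁹ × (1.977×10⁴)² / 39.48 = 3.766×10¹⁶ m³.
a = 3.352×10⁵ m = 335.20 km.

r_sync ≈ 335.2 km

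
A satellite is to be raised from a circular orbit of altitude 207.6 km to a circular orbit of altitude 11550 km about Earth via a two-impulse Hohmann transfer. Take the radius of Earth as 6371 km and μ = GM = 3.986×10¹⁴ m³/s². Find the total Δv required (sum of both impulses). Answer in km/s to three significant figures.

Δv_total ≈ 2.89 km/s

r₁ = 6371 + 207.6 = 6578.6 km = 6.5786×10⁶ m.
r₂ = 6371 + 11550 = 17921 km = 1.7921×10⁷ m.
Transfer ellipse a_t = (r₁ + r₂)/2 = 1.225×10⁷ m.
At r₁: circular v_c1 = √(μ/r₁) = 7784 m/s; transfer-perigee v_p = √[μ(2/r₁ − 1/a_t)] = 9415 m/s.
Δv₁ = v_p − v_c1 = 1631 m/s.
At r₂: circular v_c2 = √(μ/r₂) = 4716 m/s; transfer-apogee v_a = √[μ(2/r₂ − 1/a_t)] = 3456 m/s.
Δv₂ = v_c2 − v_a = 1260 m/s.
Total Δv = Δv₁ + Δv₂ = 2891 m/s = 2.891 km/s.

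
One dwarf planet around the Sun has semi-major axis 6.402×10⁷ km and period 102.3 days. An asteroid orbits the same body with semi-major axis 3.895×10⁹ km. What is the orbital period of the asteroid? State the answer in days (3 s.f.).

Kepler's third law: T² ∝ a³, so T₂ = T₁ (a₂/a₁)^(3/2).
a₂/a₁ = 60.84, (a₂/a₁)^(3/2) = 474.6.
T₂ = 102.3 × 474.6 = 48550 days.

T₂ ≈ 48500 days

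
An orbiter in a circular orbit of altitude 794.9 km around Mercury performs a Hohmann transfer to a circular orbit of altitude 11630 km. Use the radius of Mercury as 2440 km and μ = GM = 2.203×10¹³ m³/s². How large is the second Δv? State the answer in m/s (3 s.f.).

Δv ≈ 486 m/s

r₁ = 2440 + 794.9 = 3234.9 km = 3.2349×10⁶ m.
r₂ = 2440 + 11630 = 14070 km = 1.4070×10⁷ m.
Transfer ellipse a_t = (r₁ + r₂)/2 = 8.652×10⁶ m.
At r₁: circular v_c1 = √(μ/r₁) = 2610 m/s; transfer-periherm v_p = √[μ(2/r₁ − 1/a_t)] = 3328 m/s.
At r₂: circular v_c2 = √(μ/r₂) = 1251 m/s; transfer-apoherm v_a = √[μ(2/r₂ − 1/a_t)] = 765.1 m/s.
Δv₂ = v_c2 − v_a = 486.2 m/s.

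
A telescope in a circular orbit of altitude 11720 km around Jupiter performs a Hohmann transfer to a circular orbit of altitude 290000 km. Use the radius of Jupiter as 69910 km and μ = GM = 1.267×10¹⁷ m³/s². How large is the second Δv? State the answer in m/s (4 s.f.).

r₁ = 69910 + 11720 = 81630 km = 8.1630×10⁷ m.
r₂ = 69910 + 290000 = 359910 km = 3.5991×10⁸ m.
Transfer ellipse a_t = (r₁ + r₂)/2 = 2.208×10⁸ m.
At r₁: circular v_c1 = √(μ/r₁) = 39400 m/s; transfer-perijove v_p = √[μ(2/r₁ − 1/a_t)] = 50300 m/s.
At r₂: circular v_c2 = √(μ/r₂) = 18760 m/s; transfer-apojove v_a = √[μ(2/r₂ − 1/a_t)] = 11410 m/s.
Δv₂ = v_c2 − v_a = 7354 m/s.

Δv ≈ 7354 m/s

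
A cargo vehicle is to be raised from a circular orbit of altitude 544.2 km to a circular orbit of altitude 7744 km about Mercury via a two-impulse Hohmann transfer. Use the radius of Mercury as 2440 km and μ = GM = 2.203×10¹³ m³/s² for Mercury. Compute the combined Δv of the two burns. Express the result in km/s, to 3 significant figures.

r₁ = 2440 + 544.2 = 2984.2 km = 2.9842×10⁶ m.
r₂ = 2440 + 7744 = 10184 km = 1.0184×10⁷ m.
Transfer ellipse a_t = (r₁ + r₂)/2 = 6.584×10⁶ m.
At r₁: circular v_c1 = √(μ/r₁) = 2717 m/s; transfer-periherm v_p = √[μ(2/r₁ − 1/a_t)] = 3379 m/s.
Δv₁ = v_p − v_c1 = 662.1 m/s.
At r₂: circular v_c2 = √(μ/r₂) = 1471 m/s; transfer-apoherm v_a = √[μ(2/r₂ − 1/a_t)] = 990.2 m/s.
Δv₂ = v_c2 − v_a = 480.6 m/s.
Total Δv = Δv₁ + Δv₂ = 1143 m/s = 1.143 km/s.

Δv_total ≈ 1.14 km/s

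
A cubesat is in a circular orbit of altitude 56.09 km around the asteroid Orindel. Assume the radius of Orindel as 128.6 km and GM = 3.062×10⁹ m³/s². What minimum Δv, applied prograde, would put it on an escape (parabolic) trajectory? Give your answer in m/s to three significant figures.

r = 128.6 + 56.09 = 184.69 km = 1.8469×10⁵ m.
Circular speed v_c = √(μ/r) = 128.8 m/s.
Escape speed v_esc = √(2μ/r) = √2 × v_c = 182.1 m/s.
Δv = v_esc − v_c = 53.33 m/s.

Δv ≈ 53.3 m/s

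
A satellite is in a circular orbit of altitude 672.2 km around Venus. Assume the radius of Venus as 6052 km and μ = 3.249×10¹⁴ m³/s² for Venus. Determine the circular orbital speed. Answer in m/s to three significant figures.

r = 6052 + 672.2 = 6724.2 km = 6.7242×10⁶ m.
For a circular orbit v = √(μ/r) = √(3.249×10¹⁴ / 6.724×10⁶) = √(4.832×10⁷) = 6951 m/s.

v ≈ 6950 m/s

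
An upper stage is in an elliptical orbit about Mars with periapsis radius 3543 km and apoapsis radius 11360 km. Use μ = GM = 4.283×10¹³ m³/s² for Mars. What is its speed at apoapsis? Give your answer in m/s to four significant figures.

v ≈ 1339 m/s

Semi-major axis a = (r_p + r_a)/2 = 7451.5 km = 7.452×10⁶ m.
Vis-viva: v² = μ(2/r − 1/a) = 4.283×10¹³ × (1.761×10⁻⁷ − 1.342×10⁻⁷) = 1.793×10⁶ m²/s².
v = 1339 m/s.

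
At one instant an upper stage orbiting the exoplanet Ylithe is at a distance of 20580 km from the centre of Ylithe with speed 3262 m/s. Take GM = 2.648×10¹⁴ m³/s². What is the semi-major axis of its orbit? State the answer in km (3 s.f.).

r = 2.058×10⁷ m.
Vis-viva rearranged: 1/a = 2/r − v²/μ = 9.718×10⁻⁸ − 4.018×10⁻⁸ = 5.700×10⁻⁸ m⁻¹.
a = 1.754×10⁷ m = 17544 km.

a ≈ 17500 km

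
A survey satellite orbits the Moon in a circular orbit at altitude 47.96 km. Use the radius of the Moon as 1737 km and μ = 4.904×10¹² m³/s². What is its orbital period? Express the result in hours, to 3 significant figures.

T ≈ 1.88 hours

r = 1737 + 47.96 = 1785.0 km = 1.7850×10⁶ m.
Kepler's third law: T = 2π√(r³/μ) = 2π√((1.785×10⁶)³ / 4.904×10¹²).
r³/μ = 1.160×10⁶ s², so T = 2π × 1.077×10³ = 6.766×10³ s.
Converting: 6.766×10³ s ÷ 3600 = 1.880 hours.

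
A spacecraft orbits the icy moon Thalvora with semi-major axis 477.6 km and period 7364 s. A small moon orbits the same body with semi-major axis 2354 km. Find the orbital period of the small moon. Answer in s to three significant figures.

T₂ ≈ 80600 s

Kepler's third law: T² ∝ a³, so T₂ = T₁ (a₂/a₁)^(3/2).
a₂/a₁ = 4.929, (a₂/a₁)^(3/2) = 10.94.
T₂ = 7364 × 10.94 = 80580 s.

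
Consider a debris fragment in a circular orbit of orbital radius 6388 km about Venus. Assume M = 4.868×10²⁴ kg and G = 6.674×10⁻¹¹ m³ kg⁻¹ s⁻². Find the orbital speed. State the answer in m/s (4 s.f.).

μ = GM = 6.674×10⁻¹¹ × 4.868×10²⁴ = 3.249×10¹⁴ m³/s².
r = 6388 km = 6.388×10⁶ m.
For a circular orbit v = √(μ/r) = √(3.249×10¹⁴ / 6.388×10⁶) = √(5.086×10⁷) = 7132 m/s.

v ≈ 7132 m/s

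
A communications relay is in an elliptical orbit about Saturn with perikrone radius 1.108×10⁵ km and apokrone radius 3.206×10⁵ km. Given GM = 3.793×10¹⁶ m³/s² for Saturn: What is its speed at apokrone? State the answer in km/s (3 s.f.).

v ≈ 7.80 km/s

Semi-major axis a = (r_p + r_a)/2 = 2.1570×10⁵ km = 2.157×10⁸ m.
Vis-viva: v² = μ(2/r − 1/a) = 3.793×10¹⁶ × (6.238×10⁻⁹ − 4.636×10⁻⁹) = 6.077×10⁷ m²/s².
v = 7796 m/s = 7.796 km/s.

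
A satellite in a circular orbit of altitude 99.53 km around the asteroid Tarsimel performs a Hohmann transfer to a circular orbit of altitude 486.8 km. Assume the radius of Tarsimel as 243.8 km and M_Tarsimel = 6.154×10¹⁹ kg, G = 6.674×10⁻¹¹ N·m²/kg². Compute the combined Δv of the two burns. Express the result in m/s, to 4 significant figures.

Δv_total ≈ 33.23 m/s

μ = GM = 6.674×10⁻¹¹ × 6.154×10¹⁹ = 4.107×10⁹ m³/s².
r₁ = 243.8 + 99.53 = 343.33 km = 3.4333×10⁵ m.
r₂ = 243.8 + 486.8 = 730.60 km = 7.3060×10⁵ m.
Transfer ellipse a_t = (r₁ + r₂)/2 = 5.370×10⁵ m.
At r₁: circular v_c1 = √(μ/r₁) = 109.4 m/s; transfer-periapsis v_p = √[μ(2/r₁ − 1/a_t)] = 127.6 m/s.
Δv₁ = v_p − v_c1 = 18.21 m/s.
At r₂: circular v_c2 = √(μ/r₂) = 74.98 m/s; transfer-apoapsis v_a = √[μ(2/r₂ − 1/a_t)] = 59.95 m/s.
Δv₂ = v_c2 − v_a = 15.02 m/s.
Total Δv = Δv₁ + Δv₂ = 33.23 m/s.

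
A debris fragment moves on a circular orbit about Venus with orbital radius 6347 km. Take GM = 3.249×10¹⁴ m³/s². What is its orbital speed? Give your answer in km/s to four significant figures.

v ≈ 7.155 km/s

r = 6347 km = 6.347×10⁶ m.
For a circular orbit v = √(μ/r) = √(3.249×10¹⁴ / 6.347×10⁶) = √(5.119×10⁷) = 7155 m/s.
That is 7.155 km/s.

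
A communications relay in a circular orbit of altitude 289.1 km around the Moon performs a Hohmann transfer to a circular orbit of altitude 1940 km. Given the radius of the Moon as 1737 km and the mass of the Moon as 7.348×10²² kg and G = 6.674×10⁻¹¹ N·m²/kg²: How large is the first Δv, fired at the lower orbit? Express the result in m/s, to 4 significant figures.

μ = GM = 6.674×10⁻¹¹ × 7.348×10²² = 4.904×10¹² m³/s².
r₁ = 1737 + 289.1 = 2026.1 km = 2.0261×10⁶ m.
r₂ = 1737 + 1940 = 3677.0 km = 3.6770×10⁶ m.
Transfer ellipse a_t = (r₁ + r₂)/2 = 2.852×10⁶ m.
At r₁: circular v_c1 = √(μ/r₁) = 1556 m/s; transfer-perilune v_p = √[μ(2/r₁ − 1/a_t)] = 1767 m/s.
Δv₁ = v_p − v_c1 = 210.9 m/s.

Δv ≈ 210.9 m/s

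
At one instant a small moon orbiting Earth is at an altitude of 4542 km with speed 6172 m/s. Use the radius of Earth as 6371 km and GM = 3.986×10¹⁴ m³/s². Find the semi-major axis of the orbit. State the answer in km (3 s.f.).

a ≈ 11400 km

r = 6371 + 4542 = 10913 km = 1.091×10⁷ m.
Vis-viva rearranged: 1/a = 2/r − v²/μ = 1.833×10⁻⁷ − 9.557×10⁻⁸ = 8.770×10⁻⁸ m⁻¹.
a = 1.140×10⁷ m = 11403 km.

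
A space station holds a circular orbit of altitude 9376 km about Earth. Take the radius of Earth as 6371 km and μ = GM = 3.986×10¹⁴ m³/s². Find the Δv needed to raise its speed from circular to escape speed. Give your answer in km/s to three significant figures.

r = 6371 + 9376 = 15747 km = 1.5747×10⁷ m.
Circular speed v_c = √(μ/r) = 5031 m/s.
Escape speed v_esc = √(2μ/r) = √2 × v_c = 7115 m/s.
Δv = v_esc − v_c = 2084 m/s = 2.084 km/s.

Δv ≈ 2.08 km/s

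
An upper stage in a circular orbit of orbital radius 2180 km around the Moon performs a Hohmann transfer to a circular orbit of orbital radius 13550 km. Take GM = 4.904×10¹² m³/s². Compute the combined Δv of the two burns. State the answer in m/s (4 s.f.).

r₁ = 2180 km = 2.180×10⁶ m.
r₂ = 13550 km = 1.355×10⁷ m.
Transfer ellipse a_t = (r₁ + r₂)/2 = 7.865×10⁶ m.
At r₁: circular v_c1 = √(μ/r₁) = 1500 m/s; transfer-perilune v_p = √[μ(2/r₁ − 1/a_t)] = 1969 m/s.
Δv₁ = v_p − v_c1 = 468.8 m/s.
At r₂: circular v_c2 = √(μ/r₂) = 601.6 m/s; transfer-apolune v_a = √[μ(2/r₂ − 1/a_t)] = 316.7 m/s.
Δv₂ = v_c2 − v_a = 284.9 m/s.
Total Δv = Δv₁ + Δv₂ = 753.7 m/s.

Δv_total ≈ 753.7 m/s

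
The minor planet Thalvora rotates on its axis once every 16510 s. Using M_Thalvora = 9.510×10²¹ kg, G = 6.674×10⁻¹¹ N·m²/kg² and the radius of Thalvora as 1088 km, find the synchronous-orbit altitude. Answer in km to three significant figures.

h_sync ≈ 548 km

μ = GM = 6.674×10⁻¹¹ × 9.510×10²¹ = 6.347×10¹¹ m³/s².
A synchronous orbit has period T, so by Kepler's third law a = (μT²/4π²)^(1/3).
μT²/4π² = 6.347×10¹¹ × (1.651×10⁴)² / 39.48 = 4.382×10¹⁸ m³.
a = 1.636×10⁶ m = 1636.4 km.
Altitude h = a − R = 1636.4 − 1088 = 548.44 km.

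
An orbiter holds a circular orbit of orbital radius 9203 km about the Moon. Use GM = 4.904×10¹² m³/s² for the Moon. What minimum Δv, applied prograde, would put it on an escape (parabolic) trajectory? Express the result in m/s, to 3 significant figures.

r = 9203 km = 9.203×10⁶ m.
Circular speed v_c = √(μ/r) = 730.0 m/s.
Escape speed v_esc = √(2μ/r) = √2 × v_c = 1032 m/s.
Δv = v_esc − v_c = 302.4 m/s.

Δv ≈ 302 m/s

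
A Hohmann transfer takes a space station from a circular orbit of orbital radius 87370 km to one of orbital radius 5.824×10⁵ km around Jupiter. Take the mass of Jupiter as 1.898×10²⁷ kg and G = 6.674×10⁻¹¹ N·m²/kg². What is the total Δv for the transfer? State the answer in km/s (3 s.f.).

Δv_total ≈ 19.4 km/s

μ = GM = 6.674×10⁻¹¹ × 1.898×10²⁷ = 1.267×10¹⁷ m³/s².
r₁ = 87370 km = 8.737×10⁷ m.
r₂ = 5.824×10⁵ km = 5.824×10⁸ m.
Transfer ellipse a_t = (r₁ + r₂)/2 = 3.349×10⁸ m.
At r₁: circular v_c1 = √(μ/r₁) = 38080 m/s; transfer-perijove v_p = √[μ(2/r₁ − 1/a_t)] = 50210 m/s.
Δv₁ = v_p − v_c1 = 12140 m/s.
At r₂: circular v_c2 = √(μ/r₂) = 14750 m/s; transfer-apojove v_a = √[μ(2/r₂ − 1/a_t)] = 7533 m/s.
Δv₂ = v_c2 − v_a = 7215 m/s.
Total Δv = Δv₁ + Δv₂ = 19350 m/s = 19.35 km/s.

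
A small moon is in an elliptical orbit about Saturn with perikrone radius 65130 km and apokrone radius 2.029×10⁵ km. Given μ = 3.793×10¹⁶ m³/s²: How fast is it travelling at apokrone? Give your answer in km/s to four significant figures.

v ≈ 9.532 km/s

Semi-major axis a = (r_p + r_a)/2 = 1.3402×10⁵ km = 1.340×10⁸ m.
Vis-viva: v² = μ(2/r − 1/a) = 3.793×10¹⁶ × (9.857×10⁻⁹ − 7.462×10⁻⁹) = 9.085×10⁷ m²/s².
v = 9532 m/s = 9.532 km/s.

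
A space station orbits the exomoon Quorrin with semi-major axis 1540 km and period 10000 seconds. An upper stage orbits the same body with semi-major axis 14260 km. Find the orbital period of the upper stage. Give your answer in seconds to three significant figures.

Kepler's third law: T² ∝ a³, so T₂ = T₁ (a₂/a₁)^(3/2).
a₂/a₁ = 9.260, (a₂/a₁)^(3/2) = 28.18.
T₂ = 10000 × 28.18 = 2.818×10⁵ seconds.

T₂ ≈ 2.82×10⁵ seconds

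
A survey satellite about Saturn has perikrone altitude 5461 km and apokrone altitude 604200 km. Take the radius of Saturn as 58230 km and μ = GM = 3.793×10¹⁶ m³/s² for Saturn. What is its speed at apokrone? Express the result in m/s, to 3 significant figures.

r_p = 58230 + 5461 = 63691 km = 6.3691×10⁷ m.
r_a = 58230 + 604200 = 662430 km = 6.6243×10⁸ m.
Semi-major axis a = (r_p + r_a)/2 = 3.6306×10⁵ km = 3.631×10⁸ m.
Vis-viva: v² = μ(2/r − 1/a) = 3.793×10¹⁶ × (3.019×10⁻⁹ − 2.754×10⁻⁹) = 1.004×10⁷ m²/s².
v = 3169 m/s.

v ≈ 3170 m/s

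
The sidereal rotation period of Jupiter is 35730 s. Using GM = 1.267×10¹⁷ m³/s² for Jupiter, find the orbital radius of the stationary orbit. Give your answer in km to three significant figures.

A synchronous orbit has period T, so by Kepler's third law a = (μT²/4π²)^(1/3).
μT²/4π² = 1.267×10¹⁷ × (3.573×10⁴)² / 39.48 = 4.097×10²⁴ m³.
a = 1.600×10⁸ m = 1.6002×10⁵ km.

r_sync ≈ 1.60×10⁵ km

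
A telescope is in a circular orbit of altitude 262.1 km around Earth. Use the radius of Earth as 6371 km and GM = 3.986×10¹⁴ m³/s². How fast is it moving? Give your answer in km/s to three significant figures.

r = 6371 + 262.1 = 6633.1 km = 6.6331×10⁶ m.
For a circular orbit v = √(μ/r) = √(3.986×10¹⁴ / 6.633×10⁶) = √(6.009×10⁷) = 7752 m/s.
That is 7.752 km/s.

v ≈ 7.75 km/s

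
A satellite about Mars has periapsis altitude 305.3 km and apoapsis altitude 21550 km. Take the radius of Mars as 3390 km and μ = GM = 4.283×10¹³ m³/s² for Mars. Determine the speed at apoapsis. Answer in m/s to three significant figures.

v ≈ 666 m/s

r_p = 3390 + 305.3 = 3695.3 km = 3.6953×10⁶ m.
r_a = 3390 + 21550 = 24940 km = 2.4940×10⁷ m.
Semi-major axis a = (r_p + r_a)/2 = 14318 km = 1.432×10⁷ m.
Vis-viva: v² = μ(2/r − 1/a) = 4.283×10¹³ × (8.019×10⁻⁸ − 6.984×10⁻⁸) = 4.432×10⁵ m²/s².
v = 665.8 m/s.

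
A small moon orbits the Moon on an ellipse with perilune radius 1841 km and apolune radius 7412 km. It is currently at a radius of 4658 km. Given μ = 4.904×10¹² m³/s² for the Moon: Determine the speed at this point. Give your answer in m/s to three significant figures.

v ≈ 1020 m/s

Semi-major axis a = (r_p + r_a)/2 = 4626.5 km = 4.626×10⁶ m.
Vis-viva: v² = μ(2/r − 1/a) = 4.904×10¹² × (4.294×10⁻⁷ − 2.161×10⁻⁷) = 1.046×10⁶ m²/s².
v = 1023 m/s.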